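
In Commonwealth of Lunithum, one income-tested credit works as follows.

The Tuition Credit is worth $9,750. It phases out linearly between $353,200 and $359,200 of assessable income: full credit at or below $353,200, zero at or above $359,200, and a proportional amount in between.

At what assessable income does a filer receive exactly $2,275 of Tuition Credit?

$357,800

$2,275 is 2,275/9,750 of the full $9,750, so 7,475/9,750 of the $6,000 range has been used: income = $353,200 + $6,000 × 7,475/9,750 = $357,800.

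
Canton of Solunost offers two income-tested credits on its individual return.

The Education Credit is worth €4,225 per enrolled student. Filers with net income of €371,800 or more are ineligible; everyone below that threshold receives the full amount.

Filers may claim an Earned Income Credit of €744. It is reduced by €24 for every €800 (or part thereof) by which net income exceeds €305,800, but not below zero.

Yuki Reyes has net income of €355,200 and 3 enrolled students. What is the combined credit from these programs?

Education Credit: base = 3 × €4,225 = €12,675. €355,200 is below the €371,800 cutoff, so the full €12,675 applies.
Earned Income Credit: income exceeds €305,800 by €49,400 → 62 increments × €24 = €1,488 ≥ base, so the credit is €0.
Total: €12,675 + €0 = €12,675.

€12,675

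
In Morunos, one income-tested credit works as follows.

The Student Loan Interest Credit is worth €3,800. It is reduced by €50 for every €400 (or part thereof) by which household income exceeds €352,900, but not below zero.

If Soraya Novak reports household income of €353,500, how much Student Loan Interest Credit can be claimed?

€3,700

Student Loan Interest Credit: income exceeds €352,900 by €600, which is 2 full-or-partial €400 increments; reduction = 2 × €50 = €100, leaving €3,700.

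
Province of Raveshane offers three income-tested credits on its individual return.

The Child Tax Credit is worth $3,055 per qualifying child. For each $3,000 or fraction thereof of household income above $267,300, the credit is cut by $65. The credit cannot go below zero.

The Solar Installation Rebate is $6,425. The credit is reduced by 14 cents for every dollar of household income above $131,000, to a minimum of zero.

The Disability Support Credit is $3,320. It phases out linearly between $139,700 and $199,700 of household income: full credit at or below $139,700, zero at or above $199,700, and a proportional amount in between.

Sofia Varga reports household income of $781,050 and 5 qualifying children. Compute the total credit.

$4,095

Child Tax Credit: base = 5 × $3,055 = $15,275. income exceeds $267,300 by $513,750, which is 172 full-or-partial $3,000 increments; reduction = 172 × $65 = $11,180, leaving $4,095.
Solar Installation Rebate: 14% of the $650,050 excess over $131,000 is $91,007 ≥ base, so the credit is $0.
Disability Support Credit: $781,050 is at or above $199,700, so the credit is $0.
Total: $4,095 + $0 + $0 = $4,095.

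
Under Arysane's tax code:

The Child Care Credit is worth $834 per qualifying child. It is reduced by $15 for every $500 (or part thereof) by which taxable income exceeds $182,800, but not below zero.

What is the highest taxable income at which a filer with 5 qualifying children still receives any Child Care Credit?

$321,300

Full credit = 5 × $834 = $4,170.
After 277 increments the reduction is 277 × $15 = $4,155, leaving $15; one more increment wipes it out. Increment 277 ends at excess 277 × $500 = $138,500, so the highest qualifying income is $182,800 + $138,500 = $321,300.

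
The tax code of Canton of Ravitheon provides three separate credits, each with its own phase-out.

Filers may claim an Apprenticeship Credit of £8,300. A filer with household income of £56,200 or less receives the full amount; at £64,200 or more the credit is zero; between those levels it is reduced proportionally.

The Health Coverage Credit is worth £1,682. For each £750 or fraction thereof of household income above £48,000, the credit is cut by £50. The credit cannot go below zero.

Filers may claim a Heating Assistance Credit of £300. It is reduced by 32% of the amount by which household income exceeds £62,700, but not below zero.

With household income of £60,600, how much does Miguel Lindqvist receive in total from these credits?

Apprenticeship Credit: £60,600 is £4,400 into a £8,000 phase-out range, leaving 3,600/8,000 of the credit: £8,300 × 3,600/8,000 = £3,735.
Health Coverage Credit: income exceeds £48,000 by £12,600, which is 17 full-or-partial £750 increments; reduction = 17 × £50 = £850, leaving £832.
Heating Assistance Credit: £60,600 is at or below the £62,700 threshold, so the full £300 applies.
Total: £3,735 + £832 + £300 = £4,867.

£4,867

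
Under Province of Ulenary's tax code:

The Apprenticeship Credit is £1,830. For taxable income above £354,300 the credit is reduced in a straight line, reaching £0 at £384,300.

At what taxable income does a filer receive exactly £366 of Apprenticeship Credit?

£378,300

£366 is 366/1,830 of the full £1,830, so 1,464/1,830 of the £30,000 range has been used: income = £354,300 + £30,000 × 1,464/1,830 = £378,300.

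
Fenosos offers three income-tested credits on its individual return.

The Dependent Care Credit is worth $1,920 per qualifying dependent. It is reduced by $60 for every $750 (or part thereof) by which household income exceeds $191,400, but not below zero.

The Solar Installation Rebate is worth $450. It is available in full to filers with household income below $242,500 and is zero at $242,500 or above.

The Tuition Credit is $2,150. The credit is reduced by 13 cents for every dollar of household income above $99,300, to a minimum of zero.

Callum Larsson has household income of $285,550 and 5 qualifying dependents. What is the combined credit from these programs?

$2,040

Dependent Care Credit: base = 5 × $1,920 = $9,600. income exceeds $191,400 by $94,150, which is 126 full-or-partial $750 increments; reduction = 126 × $60 = $7,560, leaving $2,040.
Solar Installation Rebate: $285,550 meets or exceeds the $242,500 cutoff, so the credit is $0.
Tuition Credit: 13% of the $186,250 excess over $99,300 is $24,212.50 ≥ base, so the credit is $0.
Total: $2,040 + $0 + $0 = $2,040.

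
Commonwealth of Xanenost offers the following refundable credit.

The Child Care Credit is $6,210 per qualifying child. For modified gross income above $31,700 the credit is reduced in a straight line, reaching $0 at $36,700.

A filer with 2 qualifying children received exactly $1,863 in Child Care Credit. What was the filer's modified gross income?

Full credit = 2 × $6,210 = $12,420.
$1,863 is 1,863/12,420 of the full $12,420, so 10,557/12,420 of the $5,000 range has been used: income = $31,700 + $5,000 × 10,557/12,420 = $35,950.

$35,950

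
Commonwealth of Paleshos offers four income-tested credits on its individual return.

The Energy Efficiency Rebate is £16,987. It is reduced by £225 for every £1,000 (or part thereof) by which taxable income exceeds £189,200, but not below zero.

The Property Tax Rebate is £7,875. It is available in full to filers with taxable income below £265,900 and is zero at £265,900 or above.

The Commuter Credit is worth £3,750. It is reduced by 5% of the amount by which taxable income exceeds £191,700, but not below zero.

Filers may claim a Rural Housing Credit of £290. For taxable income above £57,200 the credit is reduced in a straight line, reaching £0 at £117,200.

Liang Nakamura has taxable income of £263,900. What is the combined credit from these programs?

Energy Efficiency Rebate: income exceeds £189,200 by £74,700, which is 75 full-or-partial £1,000 increments; reduction = 75 × £225 = £16,875, leaving £112.
Property Tax Rebate: £263,900 is below the £265,900 cutoff, so the full £7,875 applies.
Commuter Credit: 5% of the £72,200 excess over £191,700 is £3,610; credit = £3,750 − £3,610 = £140.
Rural Housing Credit: £263,900 is at or above £117,200, so the credit is £0.
Total: £112 + £7,875 + £140 + £0 = £8,127.

£8,127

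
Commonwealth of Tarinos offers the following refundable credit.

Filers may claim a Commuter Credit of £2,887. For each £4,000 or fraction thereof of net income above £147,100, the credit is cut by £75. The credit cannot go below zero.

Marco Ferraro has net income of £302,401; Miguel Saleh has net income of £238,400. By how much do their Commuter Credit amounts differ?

Marco (£302,401): Commuter Credit: income exceeds £147,100 by £155,301 → 39 increments × £75 = £2,925 ≥ base, so the credit is £0.
Miguel (£238,400): Commuter Credit: income exceeds £147,100 by £91,300, which is 23 full-or-partial £4,000 increments; reduction = 23 × £75 = £1,725, leaving £1,162.
Difference: |£0 − £1,162| = £1,162.

£1,162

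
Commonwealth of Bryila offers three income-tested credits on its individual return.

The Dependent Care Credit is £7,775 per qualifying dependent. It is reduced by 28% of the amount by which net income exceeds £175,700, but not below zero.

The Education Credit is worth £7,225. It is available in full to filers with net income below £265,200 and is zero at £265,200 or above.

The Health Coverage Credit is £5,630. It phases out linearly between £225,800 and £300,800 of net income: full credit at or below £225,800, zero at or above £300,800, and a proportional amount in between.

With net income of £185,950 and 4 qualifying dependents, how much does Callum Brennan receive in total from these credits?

£41,085

Dependent Care Credit: base = 4 × £7,775 = £31,100. 28% of the £10,250 excess over £175,700 is £2,870; credit = £31,100 − £2,870 = £28,230.
Education Credit: £185,950 is below the £265,200 cutoff, so the full £7,225 applies.
Health Coverage Credit: £185,950 is at or below the £225,800 threshold, so the full £5,630 applies.
Total: £28,230 + £7,225 + £5,630 = £41,085.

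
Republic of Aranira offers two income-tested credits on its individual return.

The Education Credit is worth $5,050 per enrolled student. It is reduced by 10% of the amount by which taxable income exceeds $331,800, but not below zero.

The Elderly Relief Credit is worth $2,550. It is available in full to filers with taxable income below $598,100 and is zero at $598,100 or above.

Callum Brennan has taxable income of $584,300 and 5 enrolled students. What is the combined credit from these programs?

$2,550

Education Credit: base = 5 × $5,050 = $25,250. 10% of the $252,500 excess over $331,800 is $25,250 ≥ base, so the credit is $0.
Elderly Relief Credit: $584,300 is below the $598,100 cutoff, so the full $2,550 applies.
Total: $0 + $2,550 = $2,550.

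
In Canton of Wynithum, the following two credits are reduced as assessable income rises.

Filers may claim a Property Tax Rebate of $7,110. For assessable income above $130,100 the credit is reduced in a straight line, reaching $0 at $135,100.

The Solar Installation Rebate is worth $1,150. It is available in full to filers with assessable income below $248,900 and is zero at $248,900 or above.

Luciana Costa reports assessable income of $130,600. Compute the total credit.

Property Tax Rebate: $130,600 is $500 into a $5,000 phase-out range, leaving 4,500/5,000 of the credit: $7,110 × 4,500/5,000 = $6,399.
Solar Installation Rebate: $130,600 is below the $248,900 cutoff, so the full $1,150 applies.
Total: $6,399 + $1,150 = $7,549.

$7,549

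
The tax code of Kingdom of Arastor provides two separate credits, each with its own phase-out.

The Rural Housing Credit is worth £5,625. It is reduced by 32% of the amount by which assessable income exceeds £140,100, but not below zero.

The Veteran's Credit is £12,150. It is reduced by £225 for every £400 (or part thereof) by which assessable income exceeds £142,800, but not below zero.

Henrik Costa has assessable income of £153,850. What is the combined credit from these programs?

Rural Housing Credit: 32% of the £13,750 excess over £140,100 is £4,400; credit = £5,625 − £4,400 = £1,225.
Veteran's Credit: income exceeds £142,800 by £11,050, which is 28 full-or-partial £400 increments; reduction = 28 × £225 = £6,300, leaving £5,850.
Total: £1,225 + £5,850 = £7,075.

£7,075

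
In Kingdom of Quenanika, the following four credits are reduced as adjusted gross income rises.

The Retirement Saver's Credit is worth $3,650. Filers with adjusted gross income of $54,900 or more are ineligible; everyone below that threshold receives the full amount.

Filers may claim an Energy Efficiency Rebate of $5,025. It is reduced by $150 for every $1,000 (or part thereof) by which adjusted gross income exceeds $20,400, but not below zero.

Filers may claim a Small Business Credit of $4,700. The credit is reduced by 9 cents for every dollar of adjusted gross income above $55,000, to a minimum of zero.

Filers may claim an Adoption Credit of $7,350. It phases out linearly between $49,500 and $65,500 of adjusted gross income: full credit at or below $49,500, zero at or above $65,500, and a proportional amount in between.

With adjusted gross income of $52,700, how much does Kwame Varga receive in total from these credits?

Retirement Saver's Credit: $52,700 is below the $54,900 cutoff, so the full $3,650 applies.
Energy Efficiency Rebate: income exceeds $20,400 by $32,300, which is 33 full-or-partial $1,000 increments; reduction = 33 × $150 = $4,950, leaving $75.
Small Business Credit: $52,700 is at or below the $55,000 threshold, so the full $4,700 applies.
Adoption Credit: $52,700 is $3,200 into a $16,000 phase-out range, leaving 12,800/16,000 of the credit: $7,350 × 12,800/16,000 = $5,880.
Total: $3,650 + $75 + $4,700 + $5,880 = $14,305.

$14,305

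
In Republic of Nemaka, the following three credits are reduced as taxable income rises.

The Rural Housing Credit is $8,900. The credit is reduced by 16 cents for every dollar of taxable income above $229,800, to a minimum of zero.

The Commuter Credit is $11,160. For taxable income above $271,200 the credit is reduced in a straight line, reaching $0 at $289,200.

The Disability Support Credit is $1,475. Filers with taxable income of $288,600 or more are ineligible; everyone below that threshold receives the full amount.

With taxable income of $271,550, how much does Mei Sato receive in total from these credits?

Rural Housing Credit: 16% of the $41,750 excess over $229,800 is $6,680; credit = $8,900 − $6,680 = $2,220.
Commuter Credit: $271,550 is $350 into a $18,000 phase-out range, leaving 17,650/18,000 of the credit: $11,160 × 17,650/18,000 = $10,943.
Disability Support Credit: $271,550 is below the $288,600 cutoff, so the full $1,475 applies.
Total: $2,220 + $10,943 + $1,475 = $14,638.

$14,638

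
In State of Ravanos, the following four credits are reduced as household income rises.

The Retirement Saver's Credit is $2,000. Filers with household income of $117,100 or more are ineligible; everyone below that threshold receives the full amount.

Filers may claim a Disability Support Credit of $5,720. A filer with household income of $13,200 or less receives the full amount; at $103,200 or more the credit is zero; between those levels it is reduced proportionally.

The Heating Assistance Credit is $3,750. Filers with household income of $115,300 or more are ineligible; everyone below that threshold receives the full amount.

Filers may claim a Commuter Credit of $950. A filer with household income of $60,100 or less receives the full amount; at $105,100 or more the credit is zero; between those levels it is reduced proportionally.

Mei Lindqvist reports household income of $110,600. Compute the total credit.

Retirement Saver's Credit: $110,600 is below the $117,100 cutoff, so the full $2,000 applies.
Disability Support Credit: $110,600 is at or above $103,200, so the credit is $0.
Heating Assistance Credit: $110,600 is below the $115,300 cutoff, so the full $3,750 applies.
Commuter Credit: $110,600 is at or above $105,100, so the credit is $0.
Total: $2,000 + $0 + $3,750 + $0 = $5,750.

$5,750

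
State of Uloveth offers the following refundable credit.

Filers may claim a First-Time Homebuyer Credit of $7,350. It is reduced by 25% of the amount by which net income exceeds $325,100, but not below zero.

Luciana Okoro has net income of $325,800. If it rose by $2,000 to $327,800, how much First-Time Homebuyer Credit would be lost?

At $325,800 — 25% of the $700 excess over $325,100 is $175; credit = $7,350 − $175 = $7,175.
At $327,800 — 25% of the $2,700 excess over $325,100 is $675; credit = $7,350 − $675 = $6,675.
Lost: $7,175 − $6,675 = $500.

$500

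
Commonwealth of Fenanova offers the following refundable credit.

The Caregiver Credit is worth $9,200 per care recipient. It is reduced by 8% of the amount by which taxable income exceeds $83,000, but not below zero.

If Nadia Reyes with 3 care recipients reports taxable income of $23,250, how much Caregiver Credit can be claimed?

$27,600

Caregiver Credit: base = 3 × $9,200 = $27,600. $23,250 is at or below the $83,000 threshold, so the full $27,600 applies.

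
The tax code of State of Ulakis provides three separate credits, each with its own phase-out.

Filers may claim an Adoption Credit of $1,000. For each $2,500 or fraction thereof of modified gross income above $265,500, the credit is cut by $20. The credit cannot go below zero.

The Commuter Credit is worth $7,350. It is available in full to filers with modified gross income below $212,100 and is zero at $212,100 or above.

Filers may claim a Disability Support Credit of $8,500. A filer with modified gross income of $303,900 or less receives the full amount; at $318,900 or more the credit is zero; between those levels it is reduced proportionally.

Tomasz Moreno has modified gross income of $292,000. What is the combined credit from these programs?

$9,280

Adoption Credit: income exceeds $265,500 by $26,500, which is 11 full-or-partial $2,500 increments; reduction = 11 × $20 = $220, leaving $780.
Commuter Credit: $292,000 meets or exceeds the $212,100 cutoff, so the credit is $0.
Disability Support Credit: $292,000 is at or below the $303,900 threshold, so the full $8,500 applies.
Total: $780 + $0 + $8,500 = $9,280.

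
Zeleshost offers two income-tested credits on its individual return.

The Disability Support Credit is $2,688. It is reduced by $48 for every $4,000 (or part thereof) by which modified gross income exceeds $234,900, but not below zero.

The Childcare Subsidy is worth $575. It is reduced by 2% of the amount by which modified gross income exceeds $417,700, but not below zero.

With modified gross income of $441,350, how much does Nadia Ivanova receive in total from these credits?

Disability Support Credit: income exceeds $234,900 by $206,450, which is 52 full-or-partial $4,000 increments; reduction = 52 × $48 = $2,496, leaving $192.
Childcare Subsidy: 2% of the $23,650 excess over $417,700 is $473; credit = $575 − $473 = $102.
Total: $192 + $102 = $294.

$294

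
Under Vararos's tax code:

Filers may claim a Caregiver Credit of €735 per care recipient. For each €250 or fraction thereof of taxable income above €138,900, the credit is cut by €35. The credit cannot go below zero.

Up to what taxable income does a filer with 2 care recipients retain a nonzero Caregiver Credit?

Full credit = 2 × €735 = €1,470.
After 41 increments the reduction is 41 × €35 = €1,435, leaving €35; one more increment wipes it out. Increment 41 ends at excess 41 × €250 = €10,250, so the highest qualifying income is €138,900 + €10,250 = €149,150.

€149,150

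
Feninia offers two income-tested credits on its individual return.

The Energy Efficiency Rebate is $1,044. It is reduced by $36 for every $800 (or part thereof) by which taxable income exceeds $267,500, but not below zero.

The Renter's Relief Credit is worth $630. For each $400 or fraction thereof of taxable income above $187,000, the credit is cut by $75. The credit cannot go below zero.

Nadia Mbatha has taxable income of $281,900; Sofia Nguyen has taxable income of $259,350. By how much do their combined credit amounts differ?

$648

Nadia ($281,900): Energy Efficiency Rebate: income exceeds $267,500 by $14,400, which is 18 full-or-partial $800 increments; reduction = 18 × $36 = $648, leaving $396. Renter's Relief Credit: income exceeds $187,000 by $94,900 → 238 increments × $75 = $17,850 ≥ base, so the credit is $0. total $396 + $0 = $396
Sofia ($259,350): Energy Efficiency Rebate: $259,350 is at or below the $267,500 threshold, so the full $1,044 applies. Renter's Relief Credit: income exceeds $187,000 by $72,350 → 181 increments × $75 = $13,575 ≥ base, so the credit is $0. total $1,044 + $0 = $1,044
Difference: |$396 − $1,044| = $648.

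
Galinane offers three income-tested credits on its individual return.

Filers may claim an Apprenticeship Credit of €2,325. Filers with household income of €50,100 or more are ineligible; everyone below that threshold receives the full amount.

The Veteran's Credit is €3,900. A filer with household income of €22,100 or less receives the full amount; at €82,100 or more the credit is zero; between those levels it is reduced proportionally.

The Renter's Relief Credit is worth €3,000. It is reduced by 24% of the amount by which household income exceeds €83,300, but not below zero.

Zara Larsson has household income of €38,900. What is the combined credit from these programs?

Apprenticeship Credit: €38,900 is below the €50,100 cutoff, so the full €2,325 applies.
Veteran's Credit: €38,900 is €16,800 into a €60,000 phase-out range, leaving 43,200/60,000 of the credit: €3,900 × 43,200/60,000 = €2,808.
Renter's Relief Credit: €38,900 is at or below the €83,300 threshold, so the full €3,000 applies.
Total: €2,325 + €2,808 + €3,000 = €8,133.

€8,133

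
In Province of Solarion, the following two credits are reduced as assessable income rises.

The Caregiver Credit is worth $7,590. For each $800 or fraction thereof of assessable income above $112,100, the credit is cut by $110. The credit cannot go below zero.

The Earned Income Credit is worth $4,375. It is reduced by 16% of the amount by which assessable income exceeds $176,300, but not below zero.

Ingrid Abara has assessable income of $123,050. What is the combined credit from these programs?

$10,425

Caregiver Credit: income exceeds $112,100 by $10,950, which is 14 full-or-partial $800 increments; reduction = 14 × $110 = $1,540, leaving $6,050.
Earned Income Credit: $123,050 is at or below the $176,300 threshold, so the full $4,375 applies.
Total: $6,050 + $4,375 = $10,425.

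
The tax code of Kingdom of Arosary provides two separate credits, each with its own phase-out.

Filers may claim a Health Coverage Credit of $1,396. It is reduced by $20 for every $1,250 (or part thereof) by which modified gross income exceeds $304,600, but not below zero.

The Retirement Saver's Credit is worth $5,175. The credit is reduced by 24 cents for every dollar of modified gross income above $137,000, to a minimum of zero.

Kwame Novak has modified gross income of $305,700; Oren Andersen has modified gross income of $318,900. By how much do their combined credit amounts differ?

Kwame ($305,700): Health Coverage Credit: income exceeds $304,600 by $1,100, which is 1 full-or-partial $1,250 increment; reduction = 1 × $20 = $20, leaving $1,376. Retirement Saver's Credit: 24% of the $168,700 excess over $137,000 is $40,488 ≥ base, so the credit is $0. total $1,376 + $0 = $1,376
Oren ($318,900): Health Coverage Credit: income exceeds $304,600 by $14,300, which is 12 full-or-partial $1,250 increments; reduction = 12 × $20 = $240, leaving $1,156. Retirement Saver's Credit: 24% of the $181,900 excess over $137,000 is $43,656 ≥ base, so the credit is $0. total $1,156 + $0 = $1,156
Difference: |$1,376 − $1,156| = $220.

$220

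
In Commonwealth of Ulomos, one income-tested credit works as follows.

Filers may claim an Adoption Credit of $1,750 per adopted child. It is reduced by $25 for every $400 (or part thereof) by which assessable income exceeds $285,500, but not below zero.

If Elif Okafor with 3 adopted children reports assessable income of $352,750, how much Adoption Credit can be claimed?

$1,025

Adoption Credit: base = 3 × $1,750 = $5,250. income exceeds $285,500 by $67,250, which is 169 full-or-partial $400 increments; reduction = 169 × $25 = $4,225, leaving $1,025.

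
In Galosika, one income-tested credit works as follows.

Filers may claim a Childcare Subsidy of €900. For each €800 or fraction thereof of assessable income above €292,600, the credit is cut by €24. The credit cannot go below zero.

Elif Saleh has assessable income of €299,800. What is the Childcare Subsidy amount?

€684

Childcare Subsidy: income exceeds €292,600 by €7,200, which is 9 full-or-partial €800 increments; reduction = 9 × €24 = €216, leaving €684.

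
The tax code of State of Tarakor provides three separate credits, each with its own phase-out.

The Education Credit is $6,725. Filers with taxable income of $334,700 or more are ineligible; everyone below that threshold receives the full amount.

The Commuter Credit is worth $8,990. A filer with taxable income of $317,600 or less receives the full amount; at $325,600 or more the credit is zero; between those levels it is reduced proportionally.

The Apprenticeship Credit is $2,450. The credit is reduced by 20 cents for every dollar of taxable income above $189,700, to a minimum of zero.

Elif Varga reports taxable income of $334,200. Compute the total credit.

Education Credit: $334,200 is below the $334,700 cutoff, so the full $6,725 applies.
Commuter Credit: $334,200 is at or above $325,600, so the credit is $0.
Apprenticeship Credit: 20% of the $144,500 excess over $189,700 is $28,900 ≥ base, so the credit is $0.
Total: $6,725 + $0 + $0 = $6,725.

$6,725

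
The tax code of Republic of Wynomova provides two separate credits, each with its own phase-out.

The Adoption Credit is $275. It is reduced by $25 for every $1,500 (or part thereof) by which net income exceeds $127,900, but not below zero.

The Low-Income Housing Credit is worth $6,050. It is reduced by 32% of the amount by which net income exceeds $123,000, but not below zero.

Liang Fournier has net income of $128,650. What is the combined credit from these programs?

Adoption Credit: income exceeds $127,900 by $750, which is 1 full-or-partial $1,500 increment; reduction = 1 × $25 = $25, leaving $250.
Low-Income Housing Credit: 32% of the $5,650 excess over $123,000 is $1,808; credit = $6,050 − $1,808 = $4,242.
Total: $250 + $4,242 = $4,492.

$4,492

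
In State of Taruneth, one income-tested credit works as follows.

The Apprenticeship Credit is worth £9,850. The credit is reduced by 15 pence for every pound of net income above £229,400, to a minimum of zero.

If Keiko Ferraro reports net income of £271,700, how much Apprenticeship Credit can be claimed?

Apprenticeship Credit: 15% of the £42,300 excess over £229,400 is £6,345; credit = £9,850 − £6,345 = £3,505.

£3,505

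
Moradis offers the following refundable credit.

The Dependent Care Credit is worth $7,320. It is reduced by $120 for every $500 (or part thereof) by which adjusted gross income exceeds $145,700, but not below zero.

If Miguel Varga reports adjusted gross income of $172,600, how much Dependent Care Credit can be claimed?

$840

Dependent Care Credit: income exceeds $145,700 by $26,900, which is 54 full-or-partial $500 increments; reduction = 54 × $120 = $6,480, leaving $840.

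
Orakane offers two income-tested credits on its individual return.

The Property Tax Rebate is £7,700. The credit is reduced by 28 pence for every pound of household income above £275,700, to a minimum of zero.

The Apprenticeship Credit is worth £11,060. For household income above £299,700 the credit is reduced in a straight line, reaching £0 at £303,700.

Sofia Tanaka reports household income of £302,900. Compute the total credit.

£2,296

Property Tax Rebate: 28% of the £27,200 excess over £275,700 is £7,616; credit = £7,700 − £7,616 = £84.
Apprenticeship Credit: £302,900 is £3,200 into a £4,000 phase-out range, leaving 800/4,000 of the credit: £11,060 × 800/4,000 = £2,212.
Total: £84 + £2,212 = £2,296.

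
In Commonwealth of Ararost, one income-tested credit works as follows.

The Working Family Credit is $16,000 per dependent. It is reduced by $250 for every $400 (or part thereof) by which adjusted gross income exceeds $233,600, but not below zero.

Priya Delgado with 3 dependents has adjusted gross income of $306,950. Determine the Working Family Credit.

Working Family Credit: base = 3 × $16,000 = $48,000. income exceeds $233,600 by $73,350, which is 184 full-or-partial $400 increments; reduction = 184 × $250 = $46,000, leaving $2,000.

$2,000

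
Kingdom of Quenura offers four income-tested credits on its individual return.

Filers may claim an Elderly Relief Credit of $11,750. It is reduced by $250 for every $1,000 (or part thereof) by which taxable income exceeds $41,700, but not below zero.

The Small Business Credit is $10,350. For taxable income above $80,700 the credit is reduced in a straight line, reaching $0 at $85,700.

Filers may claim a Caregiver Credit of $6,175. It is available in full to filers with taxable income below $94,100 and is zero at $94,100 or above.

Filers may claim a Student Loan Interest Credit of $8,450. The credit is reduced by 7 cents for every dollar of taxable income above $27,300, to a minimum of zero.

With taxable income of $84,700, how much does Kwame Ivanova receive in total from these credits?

Elderly Relief Credit: income exceeds $41,700 by $43,000, which is 43 full-or-partial $1,000 increments; reduction = 43 × $250 = $10,750, leaving $1,000.
Small Business Credit: $84,700 is $4,000 into a $5,000 phase-out range, leaving 1,000/5,000 of the credit: $10,350 × 1,000/5,000 = $2,070.
Caregiver Credit: $84,700 is below the $94,100 cutoff, so the full $6,175 applies.
Student Loan Interest Credit: 7% of the $57,400 excess over $27,300 is $4,018; credit = $8,450 − $4,018 = $4,432.
Total: $1,000 + $2,070 + $6,175 + $4,432 = $13,677.

$13,677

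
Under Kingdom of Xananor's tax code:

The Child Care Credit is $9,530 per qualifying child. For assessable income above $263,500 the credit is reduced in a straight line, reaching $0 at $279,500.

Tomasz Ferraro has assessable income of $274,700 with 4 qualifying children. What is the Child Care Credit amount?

Child Care Credit: base = 4 × $9,530 = $38,120. $274,700 is $11,200 into a $16,000 phase-out range, leaving 4,800/16,000 of the credit: $38,120 × 4,800/16,000 = $11,436.

$11,436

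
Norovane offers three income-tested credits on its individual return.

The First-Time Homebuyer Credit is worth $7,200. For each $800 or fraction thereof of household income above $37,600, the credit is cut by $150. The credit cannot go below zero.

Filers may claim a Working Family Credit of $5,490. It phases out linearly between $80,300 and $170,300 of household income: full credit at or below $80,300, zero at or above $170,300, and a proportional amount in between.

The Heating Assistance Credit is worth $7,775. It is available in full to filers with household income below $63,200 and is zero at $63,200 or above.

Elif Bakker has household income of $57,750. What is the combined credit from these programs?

First-Time Homebuyer Credit: income exceeds $37,600 by $20,150, which is 26 full-or-partial $800 increments; reduction = 26 × $150 = $3,900, leaving $3,300.
Working Family Credit: $57,750 is at or below the $80,300 threshold, so the full $5,490 applies.
Heating Assistance Credit: $57,750 is below the $63,200 cutoff, so the full $7,775 applies.
Total: $3,300 + $5,490 + $7,775 = $16,565.

$16,565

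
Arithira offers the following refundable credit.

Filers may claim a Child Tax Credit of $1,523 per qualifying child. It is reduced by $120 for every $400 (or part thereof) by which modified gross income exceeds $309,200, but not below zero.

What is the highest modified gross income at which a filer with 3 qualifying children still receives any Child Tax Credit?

Full credit = 3 × $1,523 = $4,569.
After 38 increments the reduction is 38 × $120 = $4,560, leaving $9; one more increment wipes it out. Increment 38 ends at excess 38 × $400 = $15,200, so the highest qualifying income is $309,200 + $15,200 = $324,400.

$324,400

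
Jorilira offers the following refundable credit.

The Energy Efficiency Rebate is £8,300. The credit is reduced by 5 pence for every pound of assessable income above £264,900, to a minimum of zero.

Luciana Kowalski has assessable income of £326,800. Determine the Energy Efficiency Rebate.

Energy Efficiency Rebate: 5% of the £61,900 excess over £264,900 is £3,095; credit = £8,300 − £3,095 = £5,205.

£5,205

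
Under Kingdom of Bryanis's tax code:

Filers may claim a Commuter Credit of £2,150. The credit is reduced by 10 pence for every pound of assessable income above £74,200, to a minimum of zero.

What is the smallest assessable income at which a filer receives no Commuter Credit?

£95,700

The credit falls by 10% of each pound above £74,200, so it reaches zero when the excess is £2,150 / 10% = £21,500: income = £74,200 + £21,500 = £95,700.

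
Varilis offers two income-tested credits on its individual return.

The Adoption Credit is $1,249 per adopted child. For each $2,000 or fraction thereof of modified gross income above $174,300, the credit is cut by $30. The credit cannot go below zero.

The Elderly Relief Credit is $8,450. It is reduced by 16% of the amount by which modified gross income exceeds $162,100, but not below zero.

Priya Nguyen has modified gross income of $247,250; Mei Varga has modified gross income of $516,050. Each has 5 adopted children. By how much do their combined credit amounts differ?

$4,020

Priya ($247,250): Adoption Credit: base = 5 × $1,249 = $6,245. income exceeds $174,300 by $72,950, which is 37 full-or-partial $2,000 increments; reduction = 37 × $30 = $1,110, leaving $5,135. Elderly Relief Credit: 16% of the $85,150 excess over $162,100 is $13,624 ≥ base, so the credit is $0. total $5,135 + $0 = $5,135
Mei ($516,050): Adoption Credit: base = 5 × $1,249 = $6,245. income exceeds $174,300 by $341,750, which is 171 full-or-partial $2,000 increments; reduction = 171 × $30 = $5,130, leaving $1,115. Elderly Relief Credit: 16% of the $353,950 excess over $162,100 is $56,632 ≥ base, so the credit is $0. total $1,115 + $0 = $1,115
Difference: |$5,135 − $1,115| = $4,020.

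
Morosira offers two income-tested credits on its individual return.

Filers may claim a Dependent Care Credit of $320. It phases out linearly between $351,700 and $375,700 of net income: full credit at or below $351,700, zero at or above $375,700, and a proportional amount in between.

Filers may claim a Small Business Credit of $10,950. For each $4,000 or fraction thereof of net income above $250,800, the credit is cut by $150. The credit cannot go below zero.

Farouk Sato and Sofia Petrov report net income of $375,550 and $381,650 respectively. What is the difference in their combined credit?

Farouk ($375,550): Dependent Care Credit: $375,550 is $23,850 into a $24,000 phase-out range, leaving 150/24,000 of the credit: $320 × 150/24,000 = $2. Small Business Credit: income exceeds $250,800 by $124,750, which is 32 full-or-partial $4,000 increments; reduction = 32 × $150 = $4,800, leaving $6,150. total $2 + $6,150 = $6,152
Sofia ($381,650): Dependent Care Credit: $381,650 is at or above $375,700, so the credit is $0. Small Business Credit: income exceeds $250,800 by $130,850, which is 33 full-or-partial $4,000 increments; reduction = 33 × $150 = $4,950, leaving $6,000. total $0 + $6,000 = $6,000
Difference: |$6,152 − $6,000| = $152.

$152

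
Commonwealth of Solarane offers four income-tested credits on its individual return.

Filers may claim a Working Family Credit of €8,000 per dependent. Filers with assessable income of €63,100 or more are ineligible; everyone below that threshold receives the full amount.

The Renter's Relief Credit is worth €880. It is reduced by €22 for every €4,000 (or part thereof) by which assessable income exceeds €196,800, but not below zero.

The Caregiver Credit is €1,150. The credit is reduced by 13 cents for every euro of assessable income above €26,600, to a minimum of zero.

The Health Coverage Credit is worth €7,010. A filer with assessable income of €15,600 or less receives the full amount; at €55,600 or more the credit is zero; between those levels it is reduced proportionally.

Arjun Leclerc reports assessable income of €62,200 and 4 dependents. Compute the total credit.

Working Family Credit: base = 4 × €8,000 = €32,000. €62,200 is below the €63,100 cutoff, so the full €32,000 applies.
Renter's Relief Credit: €62,200 is at or below the €196,800 threshold, so the full €880 applies.
Caregiver Credit: 13% of the €35,600 excess over €26,600 is €4,628 ≥ base, so the credit is €0.
Health Coverage Credit: €62,200 is at or above €55,600, so the credit is €0.
Total: €32,000 + €880 + €0 + €0 = €32,880.

€32,880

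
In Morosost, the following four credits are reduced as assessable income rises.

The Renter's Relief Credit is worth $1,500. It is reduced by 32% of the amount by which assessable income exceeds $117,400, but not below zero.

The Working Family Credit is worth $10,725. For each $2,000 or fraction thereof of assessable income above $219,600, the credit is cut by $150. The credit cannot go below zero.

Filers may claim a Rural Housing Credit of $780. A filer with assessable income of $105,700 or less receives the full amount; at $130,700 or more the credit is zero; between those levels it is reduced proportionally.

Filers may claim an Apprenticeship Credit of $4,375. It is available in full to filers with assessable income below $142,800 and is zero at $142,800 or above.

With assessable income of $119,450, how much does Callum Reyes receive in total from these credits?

$16,295

Renter's Relief Credit: 32% of the $2,050 excess over $117,400 is $656; credit = $1,500 − $656 = $844.
Working Family Credit: $119,450 is at or below the $219,600 threshold, so the full $10,725 applies.
Rural Housing Credit: $119,450 is $13,750 into a $25,000 phase-out range, leaving 11,250/25,000 of the credit: $780 × 11,250/25,000 = $351.
Apprenticeship Credit: $119,450 is below the $142,800 cutoff, so the full $4,375 applies.
Total: $844 + $10,725 + $351 + $4,375 = $16,295.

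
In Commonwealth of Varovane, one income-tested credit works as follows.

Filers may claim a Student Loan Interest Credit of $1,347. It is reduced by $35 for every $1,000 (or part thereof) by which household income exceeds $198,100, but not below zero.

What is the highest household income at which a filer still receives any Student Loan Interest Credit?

After 38 increments the reduction is 38 × $35 = $1,330, leaving $17; one more increment wipes it out. Increment 38 ends at excess 38 × $1,000 = $38,000, so the highest qualifying income is $198,100 + $38,000 = $236,100.

$236,100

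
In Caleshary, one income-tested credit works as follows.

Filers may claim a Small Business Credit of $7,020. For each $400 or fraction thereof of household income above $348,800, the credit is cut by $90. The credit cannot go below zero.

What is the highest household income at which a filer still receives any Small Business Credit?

After 77 increments the reduction is 77 × $90 = $6,930, leaving $90; one more increment wipes it out. Increment 77 ends at excess 77 × $400 = $30,800, so the highest qualifying income is $348,800 + $30,800 = $379,600.

$379,600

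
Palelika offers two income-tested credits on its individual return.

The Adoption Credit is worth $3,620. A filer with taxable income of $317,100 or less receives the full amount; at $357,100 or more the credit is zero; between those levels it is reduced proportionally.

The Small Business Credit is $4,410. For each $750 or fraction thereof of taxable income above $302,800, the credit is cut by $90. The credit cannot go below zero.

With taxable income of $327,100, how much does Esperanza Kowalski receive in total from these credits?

$4,155

Adoption Credit: $327,100 is $10,000 into a $40,000 phase-out range, leaving 30,000/40,000 of the credit: $3,620 × 30,000/40,000 = $2,715.
Small Business Credit: income exceeds $302,800 by $24,300, which is 33 full-or-partial $750 increments; reduction = 33 × $90 = $2,970, leaving $1,440.
Total: $2,715 + $1,440 = $4,155.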